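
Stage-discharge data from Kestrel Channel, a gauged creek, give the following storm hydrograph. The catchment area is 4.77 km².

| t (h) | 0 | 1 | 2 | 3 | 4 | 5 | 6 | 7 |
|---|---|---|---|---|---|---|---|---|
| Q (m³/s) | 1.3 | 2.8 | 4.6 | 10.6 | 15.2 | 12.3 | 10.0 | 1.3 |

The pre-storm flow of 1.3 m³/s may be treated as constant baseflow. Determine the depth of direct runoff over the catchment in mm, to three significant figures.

Direct runoff: 0.0, 1.5, 3.3, 9.3, 13.9, 11.0, 8.7, 0.0 m³/s; ΣQ_DR = 47.70 m³/s.
V = ΣQ_DR · Δt = 47.70 × 3600 s = 1.717 × 10^5 m³.
Over A = 4.77 km², depth = V / A = 36.0 mm.

d ≈ 36.0 mm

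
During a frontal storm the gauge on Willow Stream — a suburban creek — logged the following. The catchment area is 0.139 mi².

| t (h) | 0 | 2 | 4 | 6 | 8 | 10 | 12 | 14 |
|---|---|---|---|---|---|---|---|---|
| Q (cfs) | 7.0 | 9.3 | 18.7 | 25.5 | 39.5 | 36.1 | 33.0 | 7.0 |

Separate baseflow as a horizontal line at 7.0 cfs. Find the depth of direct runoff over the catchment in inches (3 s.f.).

Direct runoff: 0.0, 2.3, 11.7, 18.5, 32.5, 29.1, 26.0, 0.0 cfs; ΣQ_DR = 120.1 cfs.
V = ΣQ_DR · Δt = 120.1 × 7200 s = 8.647 × 10^5 ft³.
Over A = 0.139 mi², depth = V / A = 2.68 in.

d ≈ 2.68 in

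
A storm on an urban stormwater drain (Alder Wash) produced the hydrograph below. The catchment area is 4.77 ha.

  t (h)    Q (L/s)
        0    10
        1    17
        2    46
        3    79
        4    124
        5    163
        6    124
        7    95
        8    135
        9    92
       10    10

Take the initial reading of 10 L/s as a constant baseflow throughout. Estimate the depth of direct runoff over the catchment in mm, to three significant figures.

Direct runoff: 0.0, 7.0, 36.0, 69.0, 114.0, 153.0, 114.0, 85.0, 125.0, 82.0, 0.0 L/s; ΣQ_DR = 785.0 L/s.
V = ΣQ_DR · Δt = 785.0 × 3600 s = 2.826 × 10^6 L.
Over A = 4.77 ha, depth = V / A = 59.2 mm.

d ≈ 59.2 mm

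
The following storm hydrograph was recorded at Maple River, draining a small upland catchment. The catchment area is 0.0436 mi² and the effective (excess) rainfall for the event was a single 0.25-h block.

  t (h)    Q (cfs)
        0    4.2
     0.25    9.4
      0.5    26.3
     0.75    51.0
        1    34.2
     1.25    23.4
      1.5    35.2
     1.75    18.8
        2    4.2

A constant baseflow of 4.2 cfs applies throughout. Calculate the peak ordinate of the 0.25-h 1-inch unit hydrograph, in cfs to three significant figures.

Direct runoff: 0.0, 5.2, 22.1, 46.8, 30.0, 19.2, 31.0, 14.6, 0.0 cfs; ΣQ_DR = 168.9 cfs, peak = 46.8 cfs.
Runoff depth d = ΣQ_DR·Δt / A = 168.9 × 900 / (0.0436 mi²) = 1.501 in.
The 1-inch UH is the DRH scaled by (1 in)/d, so U_p = 46.8 × 1/1.501 = 31.2 cfs.

U_p ≈ 31.2 cfs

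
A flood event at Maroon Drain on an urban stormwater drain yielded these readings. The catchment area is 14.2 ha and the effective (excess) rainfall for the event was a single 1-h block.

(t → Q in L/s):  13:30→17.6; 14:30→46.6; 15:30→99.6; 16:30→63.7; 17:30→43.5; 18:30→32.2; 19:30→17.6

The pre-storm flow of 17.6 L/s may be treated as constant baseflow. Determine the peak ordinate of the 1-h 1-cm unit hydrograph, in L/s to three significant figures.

Direct runoff: 0.0, 29.0, 82.0, 46.1, 25.9, 14.6, 0.0 L/s; ΣQ_DR = 197.6 L/s, peak = 82.0 L/s.
Runoff depth d = ΣQ_DR·Δt / A = 197.6 × 3600 / (14.2 ha) = 5.010 mm.
The 1-cm UH is the DRH scaled by (10 mm)/d, so U_p = 82.0 × 10/5.010 = 164 L/s.

U_p ≈ 164 L/s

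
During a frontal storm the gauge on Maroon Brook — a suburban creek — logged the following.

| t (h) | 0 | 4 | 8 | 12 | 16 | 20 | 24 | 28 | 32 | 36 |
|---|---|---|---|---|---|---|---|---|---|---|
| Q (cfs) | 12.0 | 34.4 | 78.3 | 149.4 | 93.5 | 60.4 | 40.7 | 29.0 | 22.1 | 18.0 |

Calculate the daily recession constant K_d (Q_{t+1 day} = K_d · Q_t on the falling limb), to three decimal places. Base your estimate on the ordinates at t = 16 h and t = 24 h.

K_d ≈ 0.082

Between t = 16 h and t = 24 h the flow falls from 93.5 to 40.7 cfs over 2×4 h = 8 h.
Per-interval ratio K = (40.7/93.5)^(1/2) = 0.6598; K_d = K^(24/4) = 0.082.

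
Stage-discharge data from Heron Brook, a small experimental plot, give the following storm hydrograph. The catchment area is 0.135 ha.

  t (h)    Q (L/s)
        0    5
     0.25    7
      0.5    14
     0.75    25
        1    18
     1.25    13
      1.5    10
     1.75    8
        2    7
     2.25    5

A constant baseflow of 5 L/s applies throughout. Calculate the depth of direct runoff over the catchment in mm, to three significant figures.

Direct runoff: 0.0, 2.0, 9.0, 20.0, 13.0, 8.0, 5.0, 3.0, 2.0, 0.0 L/s; ΣQ_DR = 62.00 L/s.
V = ΣQ_DR · Δt = 62.00 × 900 s = 55800 L.
Over A = 0.135 ha, depth = V / A = 41.3 mm.

d ≈ 41.3 mm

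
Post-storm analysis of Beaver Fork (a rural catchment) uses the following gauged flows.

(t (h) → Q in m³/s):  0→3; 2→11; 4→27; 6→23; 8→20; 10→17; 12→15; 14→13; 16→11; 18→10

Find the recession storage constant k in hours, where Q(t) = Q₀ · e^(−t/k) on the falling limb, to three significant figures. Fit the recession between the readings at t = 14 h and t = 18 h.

k ≈ 15.2 h

On the falling limb, Q drops from 13 to 10 m³/s between t = 14 h and t = 18 h (Δt = 4 h).
k = −Δt / ln(Q₂/Q₁) = −4 / ln(10/13) = 15.2 h.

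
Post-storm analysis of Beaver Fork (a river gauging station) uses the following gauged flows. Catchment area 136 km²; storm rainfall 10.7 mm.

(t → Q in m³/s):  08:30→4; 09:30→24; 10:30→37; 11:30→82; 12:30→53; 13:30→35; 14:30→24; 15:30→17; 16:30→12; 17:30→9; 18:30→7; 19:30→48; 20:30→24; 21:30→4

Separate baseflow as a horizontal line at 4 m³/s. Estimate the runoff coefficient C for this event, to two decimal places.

C ≈ 0.80

ΣQ_DR = 324.0 m³/s; V = ΣQ_DR·Δt = 1.166 × 10^6 m³.
Runoff depth d = V / A = 8.576 mm.
C = d / P = 8.576 / 10.7 = 0.80.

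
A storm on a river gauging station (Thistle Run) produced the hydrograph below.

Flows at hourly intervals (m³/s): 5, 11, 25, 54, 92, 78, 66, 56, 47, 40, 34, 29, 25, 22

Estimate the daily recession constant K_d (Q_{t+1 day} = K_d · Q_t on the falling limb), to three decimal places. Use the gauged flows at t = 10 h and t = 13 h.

Between t = 10 h and t = 13 h the flow falls from 34 to 22 m³/s over 3×1 h = 3 h.
Per-interval ratio K = (22/34)^(1/3) = 0.8649; K_d = K^(24/1) = 0.031.

K_d ≈ 0.031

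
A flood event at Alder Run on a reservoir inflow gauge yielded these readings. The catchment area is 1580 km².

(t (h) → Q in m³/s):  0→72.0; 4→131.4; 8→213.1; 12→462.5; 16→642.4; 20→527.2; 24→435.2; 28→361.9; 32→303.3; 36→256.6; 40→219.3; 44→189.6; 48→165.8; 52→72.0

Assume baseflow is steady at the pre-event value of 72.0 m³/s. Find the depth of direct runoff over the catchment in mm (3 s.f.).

d ≈ 27.7 mm

Direct runoff: 0.0, 59.4, 141.1, 390.5, 570.4, 455.2, 363.2, 289.9, 231.3, 184.6, 147.3, 117.6, 93.8, 0.0 m³/s; ΣQ_DR = 3044 m³/s.
V = ΣQ_DR · Δt = 3044 × 14400 s = 4.384 × 10^7 m³.
Over A = 1580 km², depth = V / A = 27.7 mm.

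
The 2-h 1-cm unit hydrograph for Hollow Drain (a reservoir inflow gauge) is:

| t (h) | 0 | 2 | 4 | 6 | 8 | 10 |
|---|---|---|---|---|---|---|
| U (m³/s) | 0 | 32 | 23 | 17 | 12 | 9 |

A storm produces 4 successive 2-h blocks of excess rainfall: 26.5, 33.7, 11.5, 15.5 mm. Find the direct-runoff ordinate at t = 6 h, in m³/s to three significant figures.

By discrete convolution, Q_j = Σ (P_i / 10 mm) · U_{j−i}.
At t = 6 h (j=3): Q = (26.5/10)·17 + (33.7/10)·23 + (11.5/10)·32 + (15.5/10)·0 = 159 m³/s.

Q ≈ 159 m³/s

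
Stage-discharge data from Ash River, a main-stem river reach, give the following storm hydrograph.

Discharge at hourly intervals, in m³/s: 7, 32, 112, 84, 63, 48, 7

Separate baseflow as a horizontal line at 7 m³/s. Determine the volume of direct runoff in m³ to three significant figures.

Direct-runoff ordinates (Q − Q_b): 0.0, 25.0, 105.0, 77.0, 56.0, 41.0, 0.0 m³/s.
ΣQ_DR = 304.0 m³/s.
With Δt = 1 h = 3600 s, V = ΣQ_DR · Δt = 304.0 × 3600 = 1.09 × 10^6 m³.

V ≈ 1.09 × 10^6 m³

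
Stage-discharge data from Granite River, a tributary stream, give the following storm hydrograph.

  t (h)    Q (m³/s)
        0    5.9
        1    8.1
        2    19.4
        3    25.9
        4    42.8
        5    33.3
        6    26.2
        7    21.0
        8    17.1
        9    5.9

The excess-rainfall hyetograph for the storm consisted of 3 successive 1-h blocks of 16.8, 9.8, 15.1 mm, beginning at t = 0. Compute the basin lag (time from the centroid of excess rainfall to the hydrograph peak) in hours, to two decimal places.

Centroid of excess rainfall: t_c = Σ P_i·t̄_i / ΣP_i = 1.4592 h (block centres at 0.5, 1.5, 2.5 h).
Hydrograph peak occurs at t = 4 h, so basin lag t_L = 4 − 1.4592 = 2.54 h.

t_L ≈ 2.54 h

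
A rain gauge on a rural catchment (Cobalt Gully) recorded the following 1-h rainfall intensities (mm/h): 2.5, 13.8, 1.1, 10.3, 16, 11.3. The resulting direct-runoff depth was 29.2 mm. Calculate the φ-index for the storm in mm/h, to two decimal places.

φ ≈ 5.55 mm/h

Only the 4 blocks with intensity above φ contribute runoff: 13.8, 10.3, 16, 11.3 mm/h.
Σ(I−φ)·Δt = d  ⇒  (13.8+10.3+16+11.3 − 4φ)·1 = 29.2
φ = (51.40 − 29.2/1) / 4 = 5.55 mm/h.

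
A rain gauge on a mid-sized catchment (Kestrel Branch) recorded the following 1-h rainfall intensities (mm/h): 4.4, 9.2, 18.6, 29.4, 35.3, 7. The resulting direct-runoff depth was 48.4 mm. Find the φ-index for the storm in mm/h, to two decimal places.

Only the 3 blocks with intensity above φ contribute runoff: 18.6, 29.4, 35.3 mm/h.
Σ(I−φ)·Δt = d  ⇒  (18.6+29.4+35.3 − 3φ)·1 = 48.4
φ = (83.30 − 48.4/1) / 3 = 11.63 mm/h.

φ ≈ 11.63 mm/h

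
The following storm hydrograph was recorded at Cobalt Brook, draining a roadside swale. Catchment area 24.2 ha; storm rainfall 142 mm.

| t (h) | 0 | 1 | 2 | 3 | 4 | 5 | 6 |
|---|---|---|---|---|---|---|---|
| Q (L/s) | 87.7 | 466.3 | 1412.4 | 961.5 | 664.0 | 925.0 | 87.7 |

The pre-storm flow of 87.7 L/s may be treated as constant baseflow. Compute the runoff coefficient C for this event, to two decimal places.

C ≈ 0.42

ΣQ_DR = 3991 L/s; V = ΣQ_DR·Δt = 1.437 × 10^7 L.
Runoff depth d = V / A = 59.37 mm.
C = d / P = 59.37 / 142 = 0.42.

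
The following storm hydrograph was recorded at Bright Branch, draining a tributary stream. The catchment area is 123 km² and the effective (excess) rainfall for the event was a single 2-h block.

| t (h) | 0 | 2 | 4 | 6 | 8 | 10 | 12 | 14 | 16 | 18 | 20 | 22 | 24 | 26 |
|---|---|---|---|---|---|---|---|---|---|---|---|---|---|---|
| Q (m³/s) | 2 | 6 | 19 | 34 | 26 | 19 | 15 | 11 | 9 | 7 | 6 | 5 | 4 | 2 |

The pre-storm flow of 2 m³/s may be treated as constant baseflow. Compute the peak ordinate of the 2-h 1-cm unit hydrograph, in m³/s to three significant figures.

U_p ≈ 39.9 m³/s

Direct runoff: 0.0, 4.0, 17.0, 32.0, 24.0, 17.0, 13.0, 9.0, 7.0, 5.0, 4.0, 3.0, 2.0, 0.0 m³/s; ΣQ_DR = 137.0 m³/s, peak = 32.0 m³/s.
Runoff depth d = ΣQ_DR·Δt / A = 137.0 × 7200 / (123 km²) = 8.020 mm.
The 1-cm UH is the DRH scaled by (10 mm)/d, so U_p = 32.0 × 10/8.020 = 39.9 m³/s.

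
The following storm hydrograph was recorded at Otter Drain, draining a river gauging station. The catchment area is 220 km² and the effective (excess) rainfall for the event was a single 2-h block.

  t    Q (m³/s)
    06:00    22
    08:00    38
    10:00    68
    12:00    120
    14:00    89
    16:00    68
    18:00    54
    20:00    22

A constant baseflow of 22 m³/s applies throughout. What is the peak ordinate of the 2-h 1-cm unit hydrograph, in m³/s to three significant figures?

Direct runoff: 0.0, 16.0, 46.0, 98.0, 67.0, 46.0, 32.0, 0.0 m³/s; ΣQ_DR = 305.0 m³/s, peak = 98.0 m³/s.
Runoff depth d = ΣQ_DR·Δt / A = 305.0 × 7200 / (220 km²) = 9.982 mm.
The 1-cm UH is the DRH scaled by (10 mm)/d, so U_p = 98.0 × 10/9.982 = 98.2 m³/s.

U_p ≈ 98.2 m³/s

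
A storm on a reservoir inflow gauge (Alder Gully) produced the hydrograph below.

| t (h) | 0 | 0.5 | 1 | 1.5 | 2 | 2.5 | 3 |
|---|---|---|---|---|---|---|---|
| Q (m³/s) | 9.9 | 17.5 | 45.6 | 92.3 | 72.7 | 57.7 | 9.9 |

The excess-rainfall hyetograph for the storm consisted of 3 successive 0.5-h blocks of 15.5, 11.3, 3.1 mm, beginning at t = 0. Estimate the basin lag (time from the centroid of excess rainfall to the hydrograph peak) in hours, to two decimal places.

Centroid of excess rainfall: t_c = Σ P_i·t̄_i / ΣP_i = 0.5426 h (block centres at 0.25, 0.75, 1.25 h).
Hydrograph peak occurs at t = 1.5 h, so basin lag t_L = 1.5 − 0.5426 = 0.96 h.

t_L ≈ 0.96 h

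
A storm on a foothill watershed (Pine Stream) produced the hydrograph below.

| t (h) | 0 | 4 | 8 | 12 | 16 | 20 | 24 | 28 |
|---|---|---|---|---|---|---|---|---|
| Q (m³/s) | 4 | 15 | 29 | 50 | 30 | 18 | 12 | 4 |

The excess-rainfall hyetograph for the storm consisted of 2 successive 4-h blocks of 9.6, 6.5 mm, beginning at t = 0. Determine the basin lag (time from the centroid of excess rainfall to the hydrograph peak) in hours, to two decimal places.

Centroid of excess rainfall: t_c = Σ P_i·t̄_i / ΣP_i = 3.6149 h (block centres at 2, 6 h).
Hydrograph peak occurs at t = 12 h, so basin lag t_L = 12 − 3.6149 = 8.39 h.

t_L ≈ 8.39 h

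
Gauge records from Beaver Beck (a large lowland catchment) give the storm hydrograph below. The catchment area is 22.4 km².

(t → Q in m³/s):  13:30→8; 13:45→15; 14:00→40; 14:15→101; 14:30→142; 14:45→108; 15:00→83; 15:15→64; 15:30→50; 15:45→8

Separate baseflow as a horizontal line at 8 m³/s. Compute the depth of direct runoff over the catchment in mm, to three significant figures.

Direct runoff: 0.0, 7.0, 32.0, 93.0, 134.0, 100.0, 75.0, 56.0, 42.0, 0.0 m³/s; ΣQ_DR = 539.0 m³/s.
V = ΣQ_DR · Δt = 539.0 × 900 s = 4.851 × 10^5 m³.
Over A = 22.4 km², depth = V / A = 21.7 mm.

d ≈ 21.7 mm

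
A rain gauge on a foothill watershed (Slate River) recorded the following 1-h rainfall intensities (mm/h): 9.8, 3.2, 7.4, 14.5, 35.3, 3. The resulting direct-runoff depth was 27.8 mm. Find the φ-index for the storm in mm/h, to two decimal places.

φ ≈ 11.00 mm/h

Only the 2 blocks with intensity above φ contribute runoff: 14.5, 35.3 mm/h.
Σ(I−φ)·Δt = d  ⇒  (14.5+35.3 − 2φ)·1 = 27.8
φ = (49.80 − 27.8/1) / 2 = 11.00 mm/h.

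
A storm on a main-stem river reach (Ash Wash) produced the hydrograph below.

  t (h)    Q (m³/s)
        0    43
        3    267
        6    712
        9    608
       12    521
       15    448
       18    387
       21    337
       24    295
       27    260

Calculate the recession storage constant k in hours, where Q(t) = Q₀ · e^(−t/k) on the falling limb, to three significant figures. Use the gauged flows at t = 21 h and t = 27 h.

k ≈ 23.1 h

On the falling limb, Q drops from 337 to 260 m³/s between t = 21 h and t = 27 h (Δt = 6 h).
k = −Δt / ln(Q₂/Q₁) = −6 / ln(260/337) = 23.1 h.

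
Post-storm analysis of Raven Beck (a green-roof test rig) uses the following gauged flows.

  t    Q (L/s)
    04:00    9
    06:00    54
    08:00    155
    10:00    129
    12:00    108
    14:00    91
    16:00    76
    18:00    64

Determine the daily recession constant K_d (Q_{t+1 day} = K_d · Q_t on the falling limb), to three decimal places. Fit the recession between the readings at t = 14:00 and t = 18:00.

Between t = 14:00 and t = 18:00 the flow falls from 91 to 64 L/s over 2×2 h = 4 h.
Per-interval ratio K = (64/91)^(1/2) = 0.8386; K_d = K^(24/2) = 0.121.

K_d ≈ 0.121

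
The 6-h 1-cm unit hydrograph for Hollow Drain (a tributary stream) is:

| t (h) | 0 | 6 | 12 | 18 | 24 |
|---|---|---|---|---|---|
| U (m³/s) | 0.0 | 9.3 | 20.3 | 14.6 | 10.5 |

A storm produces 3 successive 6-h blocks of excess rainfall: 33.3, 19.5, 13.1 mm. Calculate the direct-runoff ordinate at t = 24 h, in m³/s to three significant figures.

Q ≈ 90.0 m³/s

By discrete convolution, Q_j = Σ (P_i / 10 mm) · U_{j−i}.
At t = 24 h (j=4): Q = (33.3/10)·10.5 + (19.5/10)·14.6 + (13.1/10)·20.3 = 90.0 m³/s.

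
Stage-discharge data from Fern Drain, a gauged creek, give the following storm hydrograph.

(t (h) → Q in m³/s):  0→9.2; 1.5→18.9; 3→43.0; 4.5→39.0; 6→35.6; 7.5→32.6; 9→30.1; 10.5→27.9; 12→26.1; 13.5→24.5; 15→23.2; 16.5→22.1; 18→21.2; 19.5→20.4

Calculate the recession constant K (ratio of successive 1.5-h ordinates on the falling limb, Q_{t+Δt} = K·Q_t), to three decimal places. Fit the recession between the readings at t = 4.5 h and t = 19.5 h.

K ≈ 0.937

Using the recession-limb readings at t = 4.5 h and t = 19.5 h: Q falls from 39.0 to 20.4 m³/s over 10 intervals.
K = (Q₂/Q₁)^(1/10) = (20.4/39.0)^(1/10) = 0.937.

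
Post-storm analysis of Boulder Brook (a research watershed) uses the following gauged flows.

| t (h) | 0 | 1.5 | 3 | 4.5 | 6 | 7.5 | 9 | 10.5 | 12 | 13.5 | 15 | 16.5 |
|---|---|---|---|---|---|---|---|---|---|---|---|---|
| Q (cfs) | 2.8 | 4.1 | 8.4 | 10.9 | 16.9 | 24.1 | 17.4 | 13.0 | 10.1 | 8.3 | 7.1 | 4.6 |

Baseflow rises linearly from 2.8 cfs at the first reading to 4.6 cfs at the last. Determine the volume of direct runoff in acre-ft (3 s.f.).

V ≈ 10.3 acre-ft

Direct-runoff ordinates (Q − Q_b): 0.00, 1.14, 5.27, 7.61, 13.45, 20.48, 13.62, 9.05, 5.99, 4.03, 2.66, 0.00 cfs.
ΣQ_DR = 83.30 cfs.
With Δt = 1.5 h = 5400 s, V = ΣQ_DR · Δt = 83.30 × 5400 = 4.50 × 10^5 ft³ = 10.3 acre-ft.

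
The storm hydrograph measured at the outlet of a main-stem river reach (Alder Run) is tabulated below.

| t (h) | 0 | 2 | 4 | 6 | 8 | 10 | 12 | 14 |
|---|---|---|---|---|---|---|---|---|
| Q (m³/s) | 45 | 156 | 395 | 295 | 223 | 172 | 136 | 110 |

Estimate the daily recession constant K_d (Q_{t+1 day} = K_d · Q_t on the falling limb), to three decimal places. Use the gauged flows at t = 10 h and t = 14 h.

Between t = 10 h and t = 14 h the flow falls from 172 to 110 m³/s over 2×2 h = 4 h.
Per-interval ratio K = (110/172)^(1/2) = 0.7997; K_d = K^(24/2) = 0.068.

K_d ≈ 0.068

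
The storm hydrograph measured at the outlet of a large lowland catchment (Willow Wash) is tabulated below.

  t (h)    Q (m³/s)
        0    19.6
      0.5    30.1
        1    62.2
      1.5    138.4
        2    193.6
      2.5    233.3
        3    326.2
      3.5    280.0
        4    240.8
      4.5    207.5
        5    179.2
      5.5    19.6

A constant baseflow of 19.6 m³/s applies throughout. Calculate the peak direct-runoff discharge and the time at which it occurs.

Q_p = 306.6 m³/s at t = 3 h

Subtracting baseflow gives direct-runoff ordinates: 0.0, 10.5, 42.6, 118.8, 174.0, 213.7, 306.6, 260.4, 221.2, 187.9, 159.6, 0.0 m³/s.
The maximum is 306.6 m³/s, occurring at the reading for t = 3 h.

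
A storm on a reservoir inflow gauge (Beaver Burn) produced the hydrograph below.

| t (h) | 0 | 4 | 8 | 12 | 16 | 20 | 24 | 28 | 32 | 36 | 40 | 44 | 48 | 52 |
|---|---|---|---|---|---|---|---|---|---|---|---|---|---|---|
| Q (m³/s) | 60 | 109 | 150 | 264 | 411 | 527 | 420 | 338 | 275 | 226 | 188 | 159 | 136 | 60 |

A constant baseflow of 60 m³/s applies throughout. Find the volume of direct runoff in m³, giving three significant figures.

Direct-runoff ordinates (Q − Q_b): 0.0, 49.0, 90.0, 204.0, 351.0, 467.0, 360.0, 278.0, 215.0, 166.0, 128.0, 99.0, 76.0, 0.0 m³/s.
ΣQ_DR = 2483 m³/s.
With Δt = 4 h = 14400 s, V = ΣQ_DR · Δt = 2483 × 14400 = 3.58 × 10^7 m³.

V ≈ 3.58 × 10^7 m³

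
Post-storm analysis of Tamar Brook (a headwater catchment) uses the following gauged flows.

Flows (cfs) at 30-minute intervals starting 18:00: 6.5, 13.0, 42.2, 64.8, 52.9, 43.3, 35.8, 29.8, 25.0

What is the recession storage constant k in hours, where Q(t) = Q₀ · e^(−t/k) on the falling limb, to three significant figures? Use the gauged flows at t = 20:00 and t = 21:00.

On the falling limb, Q drops from 52.9 to 35.8 cfs between t = 20:00 and t = 21:00 (Δt = 1 h).
k = −Δt / ln(Q₂/Q₁) = −1 / ln(35.8/52.9) = 2.56 h.

k ≈ 2.56 h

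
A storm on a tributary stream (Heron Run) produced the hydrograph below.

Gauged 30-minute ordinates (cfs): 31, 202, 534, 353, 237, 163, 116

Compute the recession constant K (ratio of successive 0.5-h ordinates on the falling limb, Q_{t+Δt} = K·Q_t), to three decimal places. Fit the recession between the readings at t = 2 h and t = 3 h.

K ≈ 0.700

Using the recession-limb readings at t = 2 h and t = 3 h: Q falls from 237 to 116 cfs over 2 intervals.
K = (Q₂/Q₁)^(1/2) = (116/237)^(1/2) = 0.700.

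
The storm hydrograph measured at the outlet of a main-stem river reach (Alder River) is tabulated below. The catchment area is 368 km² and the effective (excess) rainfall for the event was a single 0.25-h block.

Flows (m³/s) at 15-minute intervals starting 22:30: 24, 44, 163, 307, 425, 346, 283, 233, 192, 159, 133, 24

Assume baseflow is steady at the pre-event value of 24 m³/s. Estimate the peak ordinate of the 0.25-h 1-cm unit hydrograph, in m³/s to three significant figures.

Direct runoff: 0.0, 20.0, 139.0, 283.0, 401.0, 322.0, 259.0, 209.0, 168.0, 135.0, 109.0, 0.0 m³/s; ΣQ_DR = 2045 m³/s, peak = 401.0 m³/s.
Runoff depth d = ΣQ_DR·Δt / A = 2045 × 900 / (368 km²) = 5.001 mm.
The 1-cm UH is the DRH scaled by (10 mm)/d, so U_p = 401.0 × 10/5.001 = 802 m³/s.

U_p ≈ 802 m³/s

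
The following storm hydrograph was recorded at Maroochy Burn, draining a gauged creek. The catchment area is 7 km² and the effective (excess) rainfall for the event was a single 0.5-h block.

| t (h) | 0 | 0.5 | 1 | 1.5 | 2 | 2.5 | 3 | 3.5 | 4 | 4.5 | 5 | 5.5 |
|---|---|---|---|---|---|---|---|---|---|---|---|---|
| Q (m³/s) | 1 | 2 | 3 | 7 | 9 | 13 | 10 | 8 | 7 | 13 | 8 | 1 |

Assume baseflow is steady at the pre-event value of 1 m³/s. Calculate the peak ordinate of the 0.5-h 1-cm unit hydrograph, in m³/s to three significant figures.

Direct runoff: 0.0, 1.0, 2.0, 6.0, 8.0, 12.0, 9.0, 7.0, 6.0, 12.0, 7.0, 0.0 m³/s; ΣQ_DR = 70.00 m³/s, peak = 12.0 m³/s.
Runoff depth d = ΣQ_DR·Δt / A = 70.00 × 1800 / (7 km²) = 18.00 mm.
The 1-cm UH is the DRH scaled by (10 mm)/d, so U_p = 12.0 × 10/18.00 = 6.67 m³/s.

U_p ≈ 6.67 m³/s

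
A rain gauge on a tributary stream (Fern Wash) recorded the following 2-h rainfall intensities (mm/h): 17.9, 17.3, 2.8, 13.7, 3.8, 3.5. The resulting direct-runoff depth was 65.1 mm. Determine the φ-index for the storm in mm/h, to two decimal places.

φ ≈ 5.45 mm/h

Only the 3 blocks with intensity above φ contribute runoff: 17.9, 17.3, 13.7 mm/h.
Σ(I−φ)·Δt = d  ⇒  (17.9+17.3+13.7 − 3φ)·2 = 65.1
φ = (48.90 − 65.1/2) / 3 = 5.45 mm/h.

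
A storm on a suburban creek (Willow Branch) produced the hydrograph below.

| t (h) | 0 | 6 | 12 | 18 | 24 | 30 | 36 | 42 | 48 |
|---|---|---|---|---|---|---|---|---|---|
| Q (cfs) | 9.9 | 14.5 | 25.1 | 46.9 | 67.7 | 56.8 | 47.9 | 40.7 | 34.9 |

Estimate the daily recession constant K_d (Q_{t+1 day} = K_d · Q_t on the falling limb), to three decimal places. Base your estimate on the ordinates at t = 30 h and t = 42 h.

K_d ≈ 0.513

Between t = 30 h and t = 42 h the flow falls from 56.8 to 40.7 cfs over 2×6 h = 12 h.
Per-interval ratio K = (40.7/56.8)^(1/2) = 0.8465; K_d = K^(24/6) = 0.513.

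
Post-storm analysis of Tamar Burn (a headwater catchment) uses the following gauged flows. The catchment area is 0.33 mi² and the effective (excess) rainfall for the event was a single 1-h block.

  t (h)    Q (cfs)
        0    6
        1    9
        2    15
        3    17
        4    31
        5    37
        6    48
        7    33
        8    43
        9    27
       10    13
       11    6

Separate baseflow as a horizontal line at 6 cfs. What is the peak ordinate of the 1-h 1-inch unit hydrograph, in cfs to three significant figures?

Direct runoff: 0.0, 3.0, 9.0, 11.0, 25.0, 31.0, 42.0, 27.0, 37.0, 21.0, 7.0, 0.0 cfs; ΣQ_DR = 213.0 cfs, peak = 42.0 cfs.
Runoff depth d = ΣQ_DR·Δt / A = 213.0 × 3600 / (0.33 mi²) = 1.000 in.
The 1-inch UH is the DRH scaled by (1 in)/d, so U_p = 42.0 × 1/1.000 = 42.0 cfs.

U_p ≈ 42.0 cfs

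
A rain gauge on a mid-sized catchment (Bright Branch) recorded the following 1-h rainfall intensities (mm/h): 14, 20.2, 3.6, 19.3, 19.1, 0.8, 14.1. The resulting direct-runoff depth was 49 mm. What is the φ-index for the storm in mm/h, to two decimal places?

φ ≈ 7.54 mm/h

Only the 5 blocks with intensity above φ contribute runoff: 14, 20.2, 19.3, 19.1, 14.1 mm/h.
Σ(I−φ)·Δt = d  ⇒  (14+20.2+19.3+19.1+14.1 − 5φ)·1 = 49
φ = (86.70 − 49/1) / 5 = 7.54 mm/h.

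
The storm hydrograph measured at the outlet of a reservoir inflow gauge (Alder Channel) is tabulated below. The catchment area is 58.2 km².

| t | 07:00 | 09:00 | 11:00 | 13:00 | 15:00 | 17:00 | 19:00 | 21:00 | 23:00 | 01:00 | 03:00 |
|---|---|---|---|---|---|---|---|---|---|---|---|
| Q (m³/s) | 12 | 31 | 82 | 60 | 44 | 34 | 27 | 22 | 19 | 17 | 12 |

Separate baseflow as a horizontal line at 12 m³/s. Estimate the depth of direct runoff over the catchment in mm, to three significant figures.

d ≈ 28.2 mm

Direct runoff: 0.0, 19.0, 70.0, 48.0, 32.0, 22.0, 15.0, 10.0, 7.0, 5.0, 0.0 m³/s; ΣQ_DR = 228.0 m³/s.
V = ΣQ_DR · Δt = 228.0 × 7200 s = 1.642 × 10^6 m³.
Over A = 58.2 km², depth = V / A = 28.2 mm.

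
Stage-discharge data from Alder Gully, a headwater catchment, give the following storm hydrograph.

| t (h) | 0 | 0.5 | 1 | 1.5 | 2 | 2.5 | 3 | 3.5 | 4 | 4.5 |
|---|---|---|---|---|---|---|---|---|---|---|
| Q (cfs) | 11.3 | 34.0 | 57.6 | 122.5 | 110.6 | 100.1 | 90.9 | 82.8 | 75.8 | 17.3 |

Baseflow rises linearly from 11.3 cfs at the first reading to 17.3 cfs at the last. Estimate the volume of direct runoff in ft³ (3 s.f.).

V ≈ 1.01 × 10^6 ft³

Direct-runoff ordinates (Q − Q_b): 0.00, 22.03, 44.97, 109.20, 96.63, 85.47, 75.60, 66.83, 59.17, 0.00 cfs.
ΣQ_DR = 559.9 cfs.
With Δt = 0.5 h = 1800 s, V = ΣQ_DR · Δt = 559.9 × 1800 = 1.01 × 10^6 ft³.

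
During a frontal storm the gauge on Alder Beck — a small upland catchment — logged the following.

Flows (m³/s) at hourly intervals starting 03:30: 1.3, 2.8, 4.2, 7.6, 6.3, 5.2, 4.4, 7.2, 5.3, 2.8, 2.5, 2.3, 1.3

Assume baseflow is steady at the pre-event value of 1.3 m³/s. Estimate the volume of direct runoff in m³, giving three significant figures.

Direct-runoff ordinates (Q − Q_b): 0.0, 1.5, 2.9, 6.3, 5.0, 3.9, 3.1, 5.9, 4.0, 1.5, 1.2, 1.0, 0.0 m³/s.
ΣQ_DR = 36.30 m³/s.
With Δt = 1 h = 3600 s, V = ΣQ_DR · Δt = 36.30 × 3600 = 1.31 × 10^5 m³.

V ≈ 1.31 × 10^5 m³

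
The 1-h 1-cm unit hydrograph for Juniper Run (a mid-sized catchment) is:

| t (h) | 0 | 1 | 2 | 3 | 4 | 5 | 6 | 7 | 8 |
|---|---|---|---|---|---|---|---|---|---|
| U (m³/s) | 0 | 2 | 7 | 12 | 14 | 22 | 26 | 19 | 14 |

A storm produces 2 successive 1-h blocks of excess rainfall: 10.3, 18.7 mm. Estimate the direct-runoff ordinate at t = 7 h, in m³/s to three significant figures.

Q ≈ 68.2 m³/s

By discrete convolution, Q_j = Σ (P_i / 10 mm) · U_{j−i}.
At t = 7 h (j=7): Q = (10.3/10)·19 + (18.7/10)·26 = 68.2 m³/s.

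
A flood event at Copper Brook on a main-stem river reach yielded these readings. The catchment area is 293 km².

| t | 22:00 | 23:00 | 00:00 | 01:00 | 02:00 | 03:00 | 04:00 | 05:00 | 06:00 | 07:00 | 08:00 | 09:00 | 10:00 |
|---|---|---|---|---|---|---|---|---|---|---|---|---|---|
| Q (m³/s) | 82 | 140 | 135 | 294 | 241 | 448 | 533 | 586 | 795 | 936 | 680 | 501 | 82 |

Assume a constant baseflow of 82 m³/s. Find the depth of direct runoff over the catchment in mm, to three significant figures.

d ≈ 53.9 mm

Direct runoff: 0.0, 58.0, 53.0, 212.0, 159.0, 366.0, 451.0, 504.0, 713.0, 854.0, 598.0, 419.0, 0.0 m³/s; ΣQ_DR = 4387 m³/s.
V = ΣQ_DR · Δt = 4387 × 3600 s = 1.579 × 10^7 m³.
Over A = 293 km², depth = V / A = 53.9 mm.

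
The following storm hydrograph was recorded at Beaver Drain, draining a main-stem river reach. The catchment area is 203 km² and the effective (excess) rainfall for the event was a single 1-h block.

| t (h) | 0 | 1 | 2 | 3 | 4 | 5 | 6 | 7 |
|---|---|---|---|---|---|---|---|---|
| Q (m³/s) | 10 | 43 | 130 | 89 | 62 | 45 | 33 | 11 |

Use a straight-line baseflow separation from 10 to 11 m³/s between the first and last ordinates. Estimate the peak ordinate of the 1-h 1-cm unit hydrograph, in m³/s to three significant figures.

Direct runoff: 0.00, 32.86, 119.71, 78.57, 51.43, 34.29, 22.14, 0.00 m³/s; ΣQ_DR = 339.0 m³/s, peak = 119.71 m³/s.
Runoff depth d = ΣQ_DR·Δt / A = 339.0 × 3600 / (203 km²) = 6.012 mm.
The 1-cm UH is the DRH scaled by (10 mm)/d, so U_p = 119.71 × 10/6.012 = 199 m³/s.

U_p ≈ 199 m³/s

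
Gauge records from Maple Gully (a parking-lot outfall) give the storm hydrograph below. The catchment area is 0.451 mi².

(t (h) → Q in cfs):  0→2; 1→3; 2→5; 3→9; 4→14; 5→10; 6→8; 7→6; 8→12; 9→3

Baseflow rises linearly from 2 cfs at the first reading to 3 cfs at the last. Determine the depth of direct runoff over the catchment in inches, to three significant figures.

d ≈ 0.161 in

Direct runoff: 0.00, 0.89, 2.78, 6.67, 11.56, 7.44, 5.33, 3.22, 9.11, 0.00 cfs; ΣQ_DR = 47.00 cfs.
V = ΣQ_DR · Δt = 47.00 × 3600 s = 1.692 × 10^5 ft³.
Over A = 0.451 mi², depth = V / A = 0.161 in.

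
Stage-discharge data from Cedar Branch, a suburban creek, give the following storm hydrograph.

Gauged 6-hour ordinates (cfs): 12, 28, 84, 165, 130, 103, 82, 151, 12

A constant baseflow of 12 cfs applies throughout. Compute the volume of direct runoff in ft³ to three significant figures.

V ≈ 1.42 × 10^7 ft³

Direct-runoff ordinates (Q − Q_b): 0.0, 16.0, 72.0, 153.0, 118.0, 91.0, 70.0, 139.0, 0.0 cfs.
ΣQ_DR = 659.0 cfs.
With Δt = 6 h = 21600 s, V = ΣQ_DR · Δt = 659.0 × 21600 = 1.42 × 10^7 ft³.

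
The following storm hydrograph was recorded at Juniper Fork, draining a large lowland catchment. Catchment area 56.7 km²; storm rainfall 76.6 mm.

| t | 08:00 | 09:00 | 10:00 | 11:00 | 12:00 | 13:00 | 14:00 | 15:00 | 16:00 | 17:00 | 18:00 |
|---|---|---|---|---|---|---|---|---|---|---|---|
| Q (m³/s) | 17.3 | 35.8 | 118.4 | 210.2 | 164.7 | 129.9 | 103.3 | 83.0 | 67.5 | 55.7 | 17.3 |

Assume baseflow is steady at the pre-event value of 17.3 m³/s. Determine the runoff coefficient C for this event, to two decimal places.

ΣQ_DR = 812.8 m³/s; V = ΣQ_DR·Δt = 2.926 × 10^6 m³.
Runoff depth d = V / A = 51.61 mm.
C = d / P = 51.61 / 76.6 = 0.67.

C ≈ 0.67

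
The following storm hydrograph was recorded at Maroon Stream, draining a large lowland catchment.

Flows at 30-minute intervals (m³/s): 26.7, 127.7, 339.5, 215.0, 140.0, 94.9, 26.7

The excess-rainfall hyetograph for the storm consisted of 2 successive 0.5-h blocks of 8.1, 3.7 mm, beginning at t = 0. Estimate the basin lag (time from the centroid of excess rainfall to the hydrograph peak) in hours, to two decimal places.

t_L ≈ 0.59 h

Centroid of excess rainfall: t_c = Σ P_i·t̄_i / ΣP_i = 0.4068 h (block centres at 0.25, 0.75 h).
Hydrograph peak occurs at t = 1 h, so basin lag t_L = 1 − 0.4068 = 0.59 h.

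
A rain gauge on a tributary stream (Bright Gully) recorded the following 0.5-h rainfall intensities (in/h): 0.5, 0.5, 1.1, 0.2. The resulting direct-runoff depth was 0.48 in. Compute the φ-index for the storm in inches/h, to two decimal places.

Only the 3 blocks with intensity above φ contribute runoff: 0.5, 0.5, 1.1 in/h.
Σ(I−φ)·Δt = d  ⇒  (0.5+0.5+1.1 − 3φ)·0.5 = 0.48
φ = (2.100 − 0.48/0.5) / 3 = 0.38 in/h.

φ ≈ 0.38 in/h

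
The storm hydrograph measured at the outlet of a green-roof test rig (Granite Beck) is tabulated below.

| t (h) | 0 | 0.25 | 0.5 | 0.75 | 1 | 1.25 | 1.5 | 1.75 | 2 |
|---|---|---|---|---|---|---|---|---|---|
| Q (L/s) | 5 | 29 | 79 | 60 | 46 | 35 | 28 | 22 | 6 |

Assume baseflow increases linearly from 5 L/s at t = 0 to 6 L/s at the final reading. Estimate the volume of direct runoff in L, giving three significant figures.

Direct-runoff ordinates (Q − Q_b): 0.00, 23.88, 73.75, 54.62, 40.50, 29.38, 22.25, 16.12, 0.00 L/s.
ΣQ_DR = 260.5 L/s.
With Δt = 0.25 h = 900 s, V = ΣQ_DR · Δt = 260.5 × 900 = 2.34 × 10^5 L.

V ≈ 2.34 × 10^5 L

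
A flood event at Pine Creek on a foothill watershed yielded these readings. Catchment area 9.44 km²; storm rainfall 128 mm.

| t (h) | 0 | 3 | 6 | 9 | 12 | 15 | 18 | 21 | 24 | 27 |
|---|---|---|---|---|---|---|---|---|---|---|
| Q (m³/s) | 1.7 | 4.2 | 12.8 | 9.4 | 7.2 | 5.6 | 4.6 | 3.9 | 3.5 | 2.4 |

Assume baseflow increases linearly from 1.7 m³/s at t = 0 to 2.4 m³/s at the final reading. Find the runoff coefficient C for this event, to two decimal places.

C ≈ 0.31

ΣQ_DR = 34.80 m³/s; V = ΣQ_DR·Δt = 3.758 × 10^5 m³.
Runoff depth d = V / A = 39.81 mm.
C = d / P = 39.81 / 128 = 0.31.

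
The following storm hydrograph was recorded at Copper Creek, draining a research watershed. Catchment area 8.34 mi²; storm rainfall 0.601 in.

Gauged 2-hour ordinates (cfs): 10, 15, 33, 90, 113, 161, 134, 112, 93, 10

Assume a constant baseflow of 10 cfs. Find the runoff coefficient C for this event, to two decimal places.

ΣQ_DR = 671.0 cfs; V = ΣQ_DR·Δt = 4.831 × 10^6 ft³.
Runoff depth d = V / A = 0.2493 in.
C = d / P = 0.2493 / 0.601 = 0.41.

C ≈ 0.41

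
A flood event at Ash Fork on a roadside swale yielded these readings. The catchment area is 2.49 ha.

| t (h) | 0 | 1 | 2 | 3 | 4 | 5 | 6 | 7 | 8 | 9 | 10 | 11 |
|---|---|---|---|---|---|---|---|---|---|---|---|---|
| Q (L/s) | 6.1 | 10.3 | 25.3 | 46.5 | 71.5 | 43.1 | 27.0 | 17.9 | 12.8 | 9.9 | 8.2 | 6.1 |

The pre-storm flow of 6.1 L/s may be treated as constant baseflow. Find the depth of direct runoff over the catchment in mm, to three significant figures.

Direct runoff: 0.0, 4.2, 19.2, 40.4, 65.4, 37.0, 20.9, 11.8, 6.7, 3.8, 2.1, 0.0 L/s; ΣQ_DR = 211.5 L/s.
V = ΣQ_DR · Δt = 211.5 × 3600 s = 7.614 × 10^5 L.
Over A = 2.49 ha, depth = V / A = 30.6 mm.

d ≈ 30.6 mm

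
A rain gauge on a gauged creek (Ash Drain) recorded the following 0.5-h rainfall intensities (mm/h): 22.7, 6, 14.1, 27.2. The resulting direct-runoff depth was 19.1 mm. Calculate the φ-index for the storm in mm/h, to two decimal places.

Only the 3 blocks with intensity above φ contribute runoff: 22.7, 14.1, 27.2 mm/h.
Σ(I−φ)·Δt = d  ⇒  (22.7+14.1+27.2 − 3φ)·0.5 = 19.1
φ = (64.00 − 19.1/0.5) / 3 = 8.60 mm/h.

φ ≈ 8.60 mm/h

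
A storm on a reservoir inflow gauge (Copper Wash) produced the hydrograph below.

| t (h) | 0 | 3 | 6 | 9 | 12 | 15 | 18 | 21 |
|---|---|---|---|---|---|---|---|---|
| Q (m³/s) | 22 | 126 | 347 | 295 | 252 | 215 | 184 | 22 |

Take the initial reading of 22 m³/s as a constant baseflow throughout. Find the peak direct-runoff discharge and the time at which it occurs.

Subtracting baseflow gives direct-runoff ordinates: 0.0, 104.0, 325.0, 273.0, 230.0, 193.0, 162.0, 0.0 m³/s.
The maximum is 325.0 m³/s, occurring at the reading for t = 6 h.

Q_p = 325.0 m³/s at t = 6 h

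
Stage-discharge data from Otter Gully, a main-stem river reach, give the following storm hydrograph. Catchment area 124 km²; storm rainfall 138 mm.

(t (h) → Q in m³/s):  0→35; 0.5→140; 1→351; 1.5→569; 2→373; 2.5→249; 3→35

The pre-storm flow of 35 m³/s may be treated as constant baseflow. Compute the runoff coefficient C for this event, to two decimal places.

ΣQ_DR = 1507 m³/s; V = ΣQ_DR·Δt = 2.713 × 10^6 m³.
Runoff depth d = V / A = 21.88 mm.
C = d / P = 21.88 / 138 = 0.16.

C ≈ 0.16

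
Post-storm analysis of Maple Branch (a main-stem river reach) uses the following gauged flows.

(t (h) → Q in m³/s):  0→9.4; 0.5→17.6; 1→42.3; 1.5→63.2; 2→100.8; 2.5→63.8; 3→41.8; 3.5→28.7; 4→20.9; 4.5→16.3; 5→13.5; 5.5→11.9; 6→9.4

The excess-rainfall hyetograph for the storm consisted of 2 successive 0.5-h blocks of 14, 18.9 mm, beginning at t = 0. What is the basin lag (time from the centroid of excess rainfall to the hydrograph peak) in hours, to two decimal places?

t_L ≈ 1.46 h

Centroid of excess rainfall: t_c = Σ P_i·t̄_i / ΣP_i = 0.5372 h (block centres at 0.25, 0.75 h).
Hydrograph peak occurs at t = 2 h, so basin lag t_L = 2 − 0.5372 = 1.46 h.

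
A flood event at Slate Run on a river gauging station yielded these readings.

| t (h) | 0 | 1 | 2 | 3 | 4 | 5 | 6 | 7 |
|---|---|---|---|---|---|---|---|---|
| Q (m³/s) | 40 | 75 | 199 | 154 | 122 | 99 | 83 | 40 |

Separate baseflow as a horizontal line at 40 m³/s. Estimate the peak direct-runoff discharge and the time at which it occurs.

Subtracting baseflow gives direct-runoff ordinates: 0.0, 35.0, 159.0, 114.0, 82.0, 59.0, 43.0, 0.0 m³/s.
The maximum is 159.0 m³/s, occurring at the reading for t = 2 h.

Q_p = 159.0 m³/s at t = 2 h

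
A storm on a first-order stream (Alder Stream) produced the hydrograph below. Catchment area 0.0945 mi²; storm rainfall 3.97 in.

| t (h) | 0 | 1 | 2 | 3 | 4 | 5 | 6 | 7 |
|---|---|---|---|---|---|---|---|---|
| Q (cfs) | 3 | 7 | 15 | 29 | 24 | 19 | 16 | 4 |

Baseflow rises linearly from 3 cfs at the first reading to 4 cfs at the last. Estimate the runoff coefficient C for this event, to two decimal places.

C ≈ 0.37

ΣQ_DR = 89.00 cfs; V = ΣQ_DR·Δt = 3.204 × 10^5 ft³.
Runoff depth d = V / A = 1.459 in.
C = d / P = 1.459 / 3.97 = 0.37.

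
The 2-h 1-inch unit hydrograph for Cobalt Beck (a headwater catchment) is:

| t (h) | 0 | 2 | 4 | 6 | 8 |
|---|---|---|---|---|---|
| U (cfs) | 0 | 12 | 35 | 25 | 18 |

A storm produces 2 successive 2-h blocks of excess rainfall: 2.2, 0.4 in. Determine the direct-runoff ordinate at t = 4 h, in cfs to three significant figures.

Q ≈ 81.8 cfs

By discrete convolution, Q_j = Σ (P_i / 1 in) · U_{j−i}.
At t = 4 h (j=2): Q = (2.2/1)·35 + (0.4/1)·12 = 81.8 cfs.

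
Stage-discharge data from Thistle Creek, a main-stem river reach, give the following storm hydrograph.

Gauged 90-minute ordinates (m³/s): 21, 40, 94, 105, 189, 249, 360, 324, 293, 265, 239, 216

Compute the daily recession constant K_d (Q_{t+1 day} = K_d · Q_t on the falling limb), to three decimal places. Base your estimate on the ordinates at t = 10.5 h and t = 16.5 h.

Between t = 10.5 h and t = 16.5 h the flow falls from 324 to 216 m³/s over 4×1.5 h = 6 h.
Per-interval ratio K = (216/324)^(1/4) = 0.9036; K_d = K^(24/1.5) = 0.198.

K_d ≈ 0.198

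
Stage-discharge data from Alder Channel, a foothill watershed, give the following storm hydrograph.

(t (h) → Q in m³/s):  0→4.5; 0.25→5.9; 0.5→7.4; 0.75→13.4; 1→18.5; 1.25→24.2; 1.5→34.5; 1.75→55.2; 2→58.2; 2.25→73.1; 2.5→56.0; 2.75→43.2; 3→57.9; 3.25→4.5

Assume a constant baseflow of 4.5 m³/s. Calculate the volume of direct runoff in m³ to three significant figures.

Direct-runoff ordinates (Q − Q_b): 0.0, 1.4, 2.9, 8.9, 14.0, 19.7, 30.0, 50.7, 53.7, 68.6, 51.5, 38.7, 53.4, 0.0 m³/s.
ΣQ_DR = 393.5 m³/s.
With Δt = 0.25 h = 900 s, V = ΣQ_DR · Δt = 393.5 × 900 = 3.54 × 10^5 m³.

V ≈ 3.54 × 10^5 m³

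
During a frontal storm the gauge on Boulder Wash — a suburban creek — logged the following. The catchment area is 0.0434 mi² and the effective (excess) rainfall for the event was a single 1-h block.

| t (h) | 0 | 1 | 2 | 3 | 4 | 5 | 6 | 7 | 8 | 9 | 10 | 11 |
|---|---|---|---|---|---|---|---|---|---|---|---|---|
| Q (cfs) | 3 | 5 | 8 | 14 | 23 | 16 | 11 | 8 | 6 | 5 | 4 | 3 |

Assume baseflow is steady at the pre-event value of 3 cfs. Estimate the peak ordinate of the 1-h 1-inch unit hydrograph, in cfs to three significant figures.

Direct runoff: 0.0, 2.0, 5.0, 11.0, 20.0, 13.0, 8.0, 5.0, 3.0, 2.0, 1.0, 0.0 cfs; ΣQ_DR = 70.00 cfs, peak = 20.0 cfs.
Runoff depth d = ΣQ_DR·Δt / A = 70.00 × 3600 / (0.0434 mi²) = 2.499 in.
The 1-inch UH is the DRH scaled by (1 in)/d, so U_p = 20.0 × 1/2.499 = 8.00 cfs.

U_p ≈ 8.00 cfs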